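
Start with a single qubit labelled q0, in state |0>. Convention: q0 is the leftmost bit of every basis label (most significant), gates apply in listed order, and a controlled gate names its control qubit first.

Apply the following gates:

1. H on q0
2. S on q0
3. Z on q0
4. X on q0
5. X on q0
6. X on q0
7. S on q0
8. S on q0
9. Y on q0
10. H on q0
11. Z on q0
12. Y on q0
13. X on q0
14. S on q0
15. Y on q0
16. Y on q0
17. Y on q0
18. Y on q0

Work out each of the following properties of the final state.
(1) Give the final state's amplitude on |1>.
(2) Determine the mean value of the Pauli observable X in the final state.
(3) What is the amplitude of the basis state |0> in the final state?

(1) |1> carries amplitude 1/2 - I/2 in the final state. Key observation: gates 15-18 undo each other exactly, leaving only the rest of the circuit to track.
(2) The expectation value of X is -1.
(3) |0> carries amplitude -1/2 + I/2 in the final state.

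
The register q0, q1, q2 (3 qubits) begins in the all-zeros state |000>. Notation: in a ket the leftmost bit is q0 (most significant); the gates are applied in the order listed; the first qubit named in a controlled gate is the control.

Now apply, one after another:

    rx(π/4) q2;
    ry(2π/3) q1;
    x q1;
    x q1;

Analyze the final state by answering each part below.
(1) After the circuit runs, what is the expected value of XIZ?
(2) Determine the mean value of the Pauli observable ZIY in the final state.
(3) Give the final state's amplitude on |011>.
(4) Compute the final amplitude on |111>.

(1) The observable XIZ averages to 0. Key observation: the block from step 3 through step 4 cancels to the identity and can be dropped.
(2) The observable ZIY averages to -sqrt(2)/2.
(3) |011> carries amplitude -I*sqrt(6 - 3*sqrt(2))/4 in the final state.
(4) The amplitude on |111> is 0.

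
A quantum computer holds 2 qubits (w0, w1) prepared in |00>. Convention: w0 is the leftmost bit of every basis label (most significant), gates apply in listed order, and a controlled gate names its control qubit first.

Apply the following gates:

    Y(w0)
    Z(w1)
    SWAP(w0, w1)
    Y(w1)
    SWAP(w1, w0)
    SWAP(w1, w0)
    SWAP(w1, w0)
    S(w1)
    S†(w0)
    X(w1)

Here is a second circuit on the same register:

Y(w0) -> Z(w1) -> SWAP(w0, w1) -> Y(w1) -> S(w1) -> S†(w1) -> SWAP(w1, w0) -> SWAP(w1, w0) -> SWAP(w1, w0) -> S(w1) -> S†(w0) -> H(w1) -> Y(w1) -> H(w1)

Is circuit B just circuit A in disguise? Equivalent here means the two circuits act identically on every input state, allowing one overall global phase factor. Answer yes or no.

No — the two circuits implement different unitaries, even allowing a global phase.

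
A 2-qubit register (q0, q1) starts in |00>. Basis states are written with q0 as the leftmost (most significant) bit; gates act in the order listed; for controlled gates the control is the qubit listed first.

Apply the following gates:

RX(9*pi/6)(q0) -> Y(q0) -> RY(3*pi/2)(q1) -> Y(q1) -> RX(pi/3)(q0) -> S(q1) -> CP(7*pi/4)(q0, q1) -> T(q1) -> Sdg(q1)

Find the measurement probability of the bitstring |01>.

Outcome |01> occurs with probability sqrt(3)/8 + 1/4.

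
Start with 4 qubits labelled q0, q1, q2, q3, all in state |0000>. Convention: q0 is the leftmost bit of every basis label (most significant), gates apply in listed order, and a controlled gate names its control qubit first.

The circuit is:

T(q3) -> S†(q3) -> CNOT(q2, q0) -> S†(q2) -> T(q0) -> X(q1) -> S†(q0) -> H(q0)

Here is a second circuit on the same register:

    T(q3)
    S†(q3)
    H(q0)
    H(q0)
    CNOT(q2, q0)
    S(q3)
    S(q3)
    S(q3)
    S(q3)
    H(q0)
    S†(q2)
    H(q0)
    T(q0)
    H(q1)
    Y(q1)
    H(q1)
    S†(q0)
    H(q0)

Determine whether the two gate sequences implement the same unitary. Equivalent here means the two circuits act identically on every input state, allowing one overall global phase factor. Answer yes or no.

No — the two circuits implement different unitaries, even allowing a global phase.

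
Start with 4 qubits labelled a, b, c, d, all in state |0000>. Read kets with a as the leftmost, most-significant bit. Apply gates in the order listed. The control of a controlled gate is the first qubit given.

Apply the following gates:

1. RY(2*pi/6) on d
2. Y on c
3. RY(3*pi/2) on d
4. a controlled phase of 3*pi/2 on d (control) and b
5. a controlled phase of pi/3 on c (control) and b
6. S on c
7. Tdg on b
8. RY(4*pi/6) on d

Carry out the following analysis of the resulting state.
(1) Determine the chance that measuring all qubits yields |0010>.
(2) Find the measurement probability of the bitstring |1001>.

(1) A full measurement returns |0010> with probability 1/2.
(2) A full measurement returns |1001> with probability 0.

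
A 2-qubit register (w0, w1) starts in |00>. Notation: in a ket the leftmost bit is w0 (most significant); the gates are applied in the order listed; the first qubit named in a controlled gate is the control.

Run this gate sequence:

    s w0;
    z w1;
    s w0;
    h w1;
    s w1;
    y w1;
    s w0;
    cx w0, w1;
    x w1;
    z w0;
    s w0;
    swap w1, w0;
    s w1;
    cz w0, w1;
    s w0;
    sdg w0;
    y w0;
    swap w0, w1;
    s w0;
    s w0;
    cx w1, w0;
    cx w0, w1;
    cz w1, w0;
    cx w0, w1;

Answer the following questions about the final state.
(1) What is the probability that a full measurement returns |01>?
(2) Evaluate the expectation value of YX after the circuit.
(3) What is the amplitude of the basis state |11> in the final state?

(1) Outcome |01> occurs with probability 0.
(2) The observable YX averages to -1.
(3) The amplitude on |11> is -sqrt(2)/2.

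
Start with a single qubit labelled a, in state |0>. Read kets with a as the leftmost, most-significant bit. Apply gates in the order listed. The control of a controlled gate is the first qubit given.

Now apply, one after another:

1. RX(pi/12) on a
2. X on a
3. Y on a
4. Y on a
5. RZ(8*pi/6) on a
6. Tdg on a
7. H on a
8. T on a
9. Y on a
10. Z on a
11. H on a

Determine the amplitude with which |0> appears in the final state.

|0> carries amplitude sqrt(3)*I*sqrt(sqrt(2)/4 + 1/2)*exp(2*I*pi/3)/4 + sqrt(3)*sqrt(1/2 - sqrt(2)/4)*exp(-5*I*pi/12)/4 + sqrt(3)*sqrt(1/2 - sqrt(2)/4)*exp(-2*I*pi/3)/4 - sqrt(3)*I*sqrt(sqrt(2)/4 + 1/2)*exp(5*I*pi/12)/4 + I*sqrt(1/2 - sqrt(2)/4)*exp(2*I*pi/3)/4 - I*sqrt(1/2 - sqrt(2)/4)*exp(5*I*pi/12)/4 - sqrt(sqrt(2)/4 + 1/2)*exp(-2*I*pi/3)/4 - sqrt(sqrt(2)/4 + 1/2)*exp(-5*I*pi/12)/4 in the final state.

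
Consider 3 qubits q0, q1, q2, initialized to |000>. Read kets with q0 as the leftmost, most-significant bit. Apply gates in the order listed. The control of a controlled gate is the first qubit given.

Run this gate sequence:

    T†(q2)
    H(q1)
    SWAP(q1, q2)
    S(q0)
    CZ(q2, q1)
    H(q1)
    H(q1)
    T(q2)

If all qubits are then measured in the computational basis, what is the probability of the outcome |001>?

The probability of measuring |001> is 1/2.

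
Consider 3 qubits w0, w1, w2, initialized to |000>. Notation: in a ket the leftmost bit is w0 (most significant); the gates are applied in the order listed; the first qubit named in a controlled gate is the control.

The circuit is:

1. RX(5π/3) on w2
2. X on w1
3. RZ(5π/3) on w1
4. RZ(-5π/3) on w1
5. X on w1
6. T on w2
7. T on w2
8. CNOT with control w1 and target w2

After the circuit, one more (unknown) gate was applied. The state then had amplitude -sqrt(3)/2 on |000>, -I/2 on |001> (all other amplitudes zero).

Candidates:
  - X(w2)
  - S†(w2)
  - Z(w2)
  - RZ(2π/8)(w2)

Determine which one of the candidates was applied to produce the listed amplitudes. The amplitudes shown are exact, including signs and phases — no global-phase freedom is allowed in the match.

The applied gate was S†(w2).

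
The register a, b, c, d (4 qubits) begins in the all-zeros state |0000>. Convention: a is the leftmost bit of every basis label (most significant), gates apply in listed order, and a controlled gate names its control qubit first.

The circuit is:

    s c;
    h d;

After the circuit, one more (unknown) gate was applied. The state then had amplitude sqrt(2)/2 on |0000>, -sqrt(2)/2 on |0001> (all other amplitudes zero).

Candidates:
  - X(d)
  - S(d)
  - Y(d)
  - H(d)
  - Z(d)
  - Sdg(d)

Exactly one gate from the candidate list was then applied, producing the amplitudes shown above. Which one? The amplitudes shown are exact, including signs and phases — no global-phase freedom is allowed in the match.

It was Z(d) that produced the state shown.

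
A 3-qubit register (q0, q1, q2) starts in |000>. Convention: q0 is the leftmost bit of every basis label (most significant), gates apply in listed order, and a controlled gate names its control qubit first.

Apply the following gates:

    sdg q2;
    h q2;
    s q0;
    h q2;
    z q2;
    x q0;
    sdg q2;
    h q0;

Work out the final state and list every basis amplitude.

The final amplitudes are sqrt(2)/2 on |000>, -sqrt(2)/2 on |100>, and 0 on every other basis state.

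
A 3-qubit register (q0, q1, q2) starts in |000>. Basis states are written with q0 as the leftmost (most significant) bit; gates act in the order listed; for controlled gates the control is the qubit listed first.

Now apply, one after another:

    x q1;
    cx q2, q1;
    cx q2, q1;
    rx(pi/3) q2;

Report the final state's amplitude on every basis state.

After the circuit, the state carries amplitude sqrt(3)/2 on |010>, -I/2 on |011>, and 0 on every other basis state. Key observation: the block from step 2 through step 3 cancels to the identity and can be dropped.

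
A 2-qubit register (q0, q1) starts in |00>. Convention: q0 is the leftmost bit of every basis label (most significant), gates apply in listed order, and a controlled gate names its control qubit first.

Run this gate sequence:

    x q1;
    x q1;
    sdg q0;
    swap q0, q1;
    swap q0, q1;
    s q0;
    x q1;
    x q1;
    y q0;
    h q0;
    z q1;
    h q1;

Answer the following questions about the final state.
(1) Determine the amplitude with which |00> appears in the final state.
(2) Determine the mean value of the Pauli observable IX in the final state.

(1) |00> carries amplitude I/2 in the final state. Key observation: gates 1-8 undo each other exactly, leaving only the rest of the circuit to track.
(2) In the final state, IX has expectation 1.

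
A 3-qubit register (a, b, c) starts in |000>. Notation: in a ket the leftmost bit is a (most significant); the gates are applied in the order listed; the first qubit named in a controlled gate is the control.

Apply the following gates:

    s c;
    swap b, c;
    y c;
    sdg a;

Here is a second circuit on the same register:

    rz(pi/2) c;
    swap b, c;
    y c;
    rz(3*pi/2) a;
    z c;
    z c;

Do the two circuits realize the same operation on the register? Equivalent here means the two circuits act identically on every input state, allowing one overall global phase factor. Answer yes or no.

Yes, they are equivalent — the unitaries differ by at most a global phase.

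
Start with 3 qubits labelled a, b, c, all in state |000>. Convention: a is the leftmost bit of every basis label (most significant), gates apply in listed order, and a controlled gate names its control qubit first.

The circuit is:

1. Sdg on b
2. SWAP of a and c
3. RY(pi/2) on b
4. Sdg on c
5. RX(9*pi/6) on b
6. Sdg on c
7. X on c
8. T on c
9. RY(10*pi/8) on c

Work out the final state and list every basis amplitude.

After the circuit, the state carries amplitude (1 + I)*sqrt(sqrt(2) + 2)*exp(I*pi/4)/4 on |000>, (1 + I)*sqrt(2 - sqrt(2))*exp(I*pi/4)/4 on |001>, (1 + I)*sqrt(sqrt(2) + 2)*exp(I*pi/4)/4 on |010>, (1 + I)*sqrt(2 - sqrt(2))*exp(I*pi/4)/4 on |011>, 0 on |100>, 0 on |101>, 0 on |110>, 0 on |111>.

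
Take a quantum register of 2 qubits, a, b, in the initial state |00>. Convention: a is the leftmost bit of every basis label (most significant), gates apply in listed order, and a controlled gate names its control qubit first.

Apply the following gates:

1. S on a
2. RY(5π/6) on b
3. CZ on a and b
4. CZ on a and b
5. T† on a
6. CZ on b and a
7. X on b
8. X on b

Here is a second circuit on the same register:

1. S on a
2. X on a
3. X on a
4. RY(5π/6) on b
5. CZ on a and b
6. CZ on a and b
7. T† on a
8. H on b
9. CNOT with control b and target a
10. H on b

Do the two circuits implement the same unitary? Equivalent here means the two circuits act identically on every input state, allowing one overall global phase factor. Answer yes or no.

No — the two circuits implement different unitaries, even allowing a global phase.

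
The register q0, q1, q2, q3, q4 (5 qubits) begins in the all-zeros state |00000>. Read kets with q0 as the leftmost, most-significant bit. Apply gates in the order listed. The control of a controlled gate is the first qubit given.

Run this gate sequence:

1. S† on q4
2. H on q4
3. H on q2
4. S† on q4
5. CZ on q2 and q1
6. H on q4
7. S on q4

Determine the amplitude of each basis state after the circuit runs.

After the circuit, the state carries amplitude sqrt(2)*(1 - I)/4 on |00000>, sqrt(2)*(-1 + I)/4 on |00001>, sqrt(2)*(1 - I)/4 on |00100>, sqrt(2)*(-1 + I)/4 on |00101>, and 0 on every other basis state.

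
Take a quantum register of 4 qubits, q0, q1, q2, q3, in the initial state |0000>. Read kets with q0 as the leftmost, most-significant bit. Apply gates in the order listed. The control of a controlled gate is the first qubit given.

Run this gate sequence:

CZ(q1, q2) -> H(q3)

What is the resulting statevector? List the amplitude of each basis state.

The resulting statevector has amplitude sqrt(2)/2 on |0000>, sqrt(2)/2 on |0001>, and 0 on every other basis state.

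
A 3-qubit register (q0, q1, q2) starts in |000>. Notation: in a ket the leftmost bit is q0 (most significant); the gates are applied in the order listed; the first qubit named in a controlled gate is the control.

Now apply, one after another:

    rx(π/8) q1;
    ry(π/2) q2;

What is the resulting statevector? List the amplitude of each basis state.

After the circuit, the state carries amplitude sqrt(2)*cos(pi/16)/2 on |000>, sqrt(2)*cos(pi/16)/2 on |001>, -sqrt(2)*I*sin(pi/16)/2 on |010>, -sqrt(2)*I*sin(pi/16)/2 on |011>, 0 on |100>, 0 on |101>, 0 on |110>, 0 on |111>.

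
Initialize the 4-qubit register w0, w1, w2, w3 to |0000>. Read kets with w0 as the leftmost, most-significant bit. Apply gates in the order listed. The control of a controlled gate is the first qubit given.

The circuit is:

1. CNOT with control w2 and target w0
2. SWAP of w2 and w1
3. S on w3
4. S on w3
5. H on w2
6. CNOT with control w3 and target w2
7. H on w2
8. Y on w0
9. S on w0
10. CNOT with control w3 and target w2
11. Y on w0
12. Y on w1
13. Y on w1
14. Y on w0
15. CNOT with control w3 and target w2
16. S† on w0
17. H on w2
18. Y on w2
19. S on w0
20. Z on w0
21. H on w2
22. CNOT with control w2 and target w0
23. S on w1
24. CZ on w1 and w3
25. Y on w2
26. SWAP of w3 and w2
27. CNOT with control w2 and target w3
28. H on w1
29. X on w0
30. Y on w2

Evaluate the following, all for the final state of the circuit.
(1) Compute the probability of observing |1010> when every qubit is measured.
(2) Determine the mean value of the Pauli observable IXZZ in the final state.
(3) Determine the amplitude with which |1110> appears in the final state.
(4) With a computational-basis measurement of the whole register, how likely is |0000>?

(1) A full measurement returns |1010> with probability 1/2. Key observation: the block from step 9 through step 16 cancels to the identity and can be dropped.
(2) The expectation value of IXZZ is -1.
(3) The final state's coefficient on |1110> equals -sqrt(2)*I/2.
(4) Outcome |0000> occurs with probability 0.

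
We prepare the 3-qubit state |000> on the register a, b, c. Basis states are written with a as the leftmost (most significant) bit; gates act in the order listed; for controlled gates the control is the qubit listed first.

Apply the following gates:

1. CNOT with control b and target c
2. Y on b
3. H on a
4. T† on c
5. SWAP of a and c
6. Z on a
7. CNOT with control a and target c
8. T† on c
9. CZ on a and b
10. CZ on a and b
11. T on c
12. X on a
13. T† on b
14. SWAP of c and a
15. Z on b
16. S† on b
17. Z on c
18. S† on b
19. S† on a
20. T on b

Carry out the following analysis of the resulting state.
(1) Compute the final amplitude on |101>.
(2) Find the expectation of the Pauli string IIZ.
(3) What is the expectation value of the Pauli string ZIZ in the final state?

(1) The amplitude on |101> is 0.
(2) In the final state, IIZ has expectation -1.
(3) In the final state, ZIZ has expectation 0.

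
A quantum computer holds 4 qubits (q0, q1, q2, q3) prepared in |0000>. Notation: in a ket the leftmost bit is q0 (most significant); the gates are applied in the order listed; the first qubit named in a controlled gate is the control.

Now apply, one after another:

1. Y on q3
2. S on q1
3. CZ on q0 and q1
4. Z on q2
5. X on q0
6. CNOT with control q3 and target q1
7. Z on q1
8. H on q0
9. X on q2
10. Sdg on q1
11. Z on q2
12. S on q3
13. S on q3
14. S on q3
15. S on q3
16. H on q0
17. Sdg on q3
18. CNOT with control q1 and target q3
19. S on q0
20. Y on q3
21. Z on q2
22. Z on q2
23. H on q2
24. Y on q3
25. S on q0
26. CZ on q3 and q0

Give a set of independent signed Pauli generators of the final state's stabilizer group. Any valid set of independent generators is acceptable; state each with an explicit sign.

The stabilizer group can be generated by -IIXI, -ZIII, -IZII, +IIIZ, among other valid generating sets. Key observation: steps 12-15 multiply out to the identity, so the circuit reduces to the remaining gates.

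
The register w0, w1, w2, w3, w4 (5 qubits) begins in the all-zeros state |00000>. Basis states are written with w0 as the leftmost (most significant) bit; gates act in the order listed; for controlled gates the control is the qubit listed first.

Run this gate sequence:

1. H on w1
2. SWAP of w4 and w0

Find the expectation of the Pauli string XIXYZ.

The expectation value of XIXYZ is 0.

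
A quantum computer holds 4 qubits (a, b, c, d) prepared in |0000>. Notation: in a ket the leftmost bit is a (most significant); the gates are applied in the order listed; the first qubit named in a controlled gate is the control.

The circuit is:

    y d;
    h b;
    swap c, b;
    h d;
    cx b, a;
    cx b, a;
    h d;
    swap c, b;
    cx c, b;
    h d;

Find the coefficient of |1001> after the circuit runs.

The final state's coefficient on |1001> equals 0. Key observation: steps 3-8 multiply out to the identity, so the circuit reduces to the remaining gates.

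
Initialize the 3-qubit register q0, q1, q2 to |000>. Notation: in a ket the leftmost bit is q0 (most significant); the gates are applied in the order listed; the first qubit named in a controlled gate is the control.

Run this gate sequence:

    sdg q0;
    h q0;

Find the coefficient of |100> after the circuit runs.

|100> carries amplitude sqrt(2)/2 in the final state.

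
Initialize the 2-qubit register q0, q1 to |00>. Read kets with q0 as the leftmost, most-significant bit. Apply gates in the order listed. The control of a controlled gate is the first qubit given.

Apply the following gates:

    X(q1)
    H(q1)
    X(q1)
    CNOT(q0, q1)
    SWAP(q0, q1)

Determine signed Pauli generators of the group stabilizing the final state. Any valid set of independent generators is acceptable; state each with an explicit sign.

The final state is stabilized by the group generated by -XI, +IZ; other independent generating sets are equally valid.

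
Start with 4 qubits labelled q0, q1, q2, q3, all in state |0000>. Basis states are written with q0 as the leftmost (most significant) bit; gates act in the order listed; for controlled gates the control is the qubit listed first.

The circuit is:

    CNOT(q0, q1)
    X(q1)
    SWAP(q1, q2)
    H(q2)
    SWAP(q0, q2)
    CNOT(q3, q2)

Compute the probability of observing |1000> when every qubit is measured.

Outcome |1000> occurs with probability 1/2.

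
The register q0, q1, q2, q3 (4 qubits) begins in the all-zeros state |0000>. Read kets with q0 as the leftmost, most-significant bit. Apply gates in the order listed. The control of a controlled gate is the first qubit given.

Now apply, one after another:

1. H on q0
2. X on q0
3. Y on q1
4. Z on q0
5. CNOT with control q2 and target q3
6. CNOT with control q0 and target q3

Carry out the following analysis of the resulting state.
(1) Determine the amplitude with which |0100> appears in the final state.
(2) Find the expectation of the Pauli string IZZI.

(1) The final state's coefficient on |0100> equals sqrt(2)*I/2.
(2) The observable IZZI averages to -1.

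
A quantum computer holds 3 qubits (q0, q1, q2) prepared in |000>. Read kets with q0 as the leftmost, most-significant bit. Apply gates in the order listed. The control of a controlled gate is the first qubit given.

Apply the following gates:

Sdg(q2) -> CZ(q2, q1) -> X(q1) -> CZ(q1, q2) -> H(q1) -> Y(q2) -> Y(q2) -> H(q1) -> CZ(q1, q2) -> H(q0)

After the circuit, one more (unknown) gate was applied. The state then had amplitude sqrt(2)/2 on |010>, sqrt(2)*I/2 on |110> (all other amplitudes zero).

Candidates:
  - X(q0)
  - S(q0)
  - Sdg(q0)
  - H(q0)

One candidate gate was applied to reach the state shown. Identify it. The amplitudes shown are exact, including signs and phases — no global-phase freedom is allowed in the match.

It was S(q0) that produced the state shown. Key observation: steps 4-9 multiply out to the identity, so the circuit reduces to the remaining gates.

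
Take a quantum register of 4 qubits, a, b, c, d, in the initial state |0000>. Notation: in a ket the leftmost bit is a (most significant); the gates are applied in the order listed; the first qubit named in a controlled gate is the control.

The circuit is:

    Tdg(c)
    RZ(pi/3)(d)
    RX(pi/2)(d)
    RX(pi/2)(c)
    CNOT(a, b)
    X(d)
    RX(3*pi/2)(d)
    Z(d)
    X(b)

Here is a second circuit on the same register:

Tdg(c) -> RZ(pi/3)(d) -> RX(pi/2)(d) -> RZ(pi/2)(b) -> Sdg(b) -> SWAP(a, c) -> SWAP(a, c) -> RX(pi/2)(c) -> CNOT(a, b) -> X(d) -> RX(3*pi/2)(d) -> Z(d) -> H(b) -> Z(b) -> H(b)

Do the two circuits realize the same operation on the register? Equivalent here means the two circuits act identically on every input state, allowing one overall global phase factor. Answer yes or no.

Yes — the two circuits implement the same unitary up to a global phase.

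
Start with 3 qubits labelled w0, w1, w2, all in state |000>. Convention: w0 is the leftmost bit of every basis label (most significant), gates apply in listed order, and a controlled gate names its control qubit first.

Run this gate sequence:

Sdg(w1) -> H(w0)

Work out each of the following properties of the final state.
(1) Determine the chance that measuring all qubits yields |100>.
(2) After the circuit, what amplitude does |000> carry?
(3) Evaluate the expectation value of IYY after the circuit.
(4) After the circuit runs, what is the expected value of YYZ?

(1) Outcome |100> occurs with probability 1/2.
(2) The amplitude on |000> is sqrt(2)/2.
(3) The expectation value of IYY is 0.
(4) The observable YYZ averages to 0.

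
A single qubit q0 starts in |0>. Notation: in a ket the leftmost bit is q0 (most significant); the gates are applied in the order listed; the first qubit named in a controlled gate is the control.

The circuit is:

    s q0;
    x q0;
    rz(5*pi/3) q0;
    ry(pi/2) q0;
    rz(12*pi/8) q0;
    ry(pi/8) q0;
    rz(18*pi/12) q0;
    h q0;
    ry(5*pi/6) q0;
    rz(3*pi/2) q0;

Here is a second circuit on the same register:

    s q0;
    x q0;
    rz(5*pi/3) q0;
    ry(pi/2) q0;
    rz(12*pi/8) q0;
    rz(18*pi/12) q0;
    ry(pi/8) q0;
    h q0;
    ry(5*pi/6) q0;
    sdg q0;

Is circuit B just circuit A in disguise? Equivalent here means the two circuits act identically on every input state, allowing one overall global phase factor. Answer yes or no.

No — the two circuits implement different unitaries, even allowing a global phase.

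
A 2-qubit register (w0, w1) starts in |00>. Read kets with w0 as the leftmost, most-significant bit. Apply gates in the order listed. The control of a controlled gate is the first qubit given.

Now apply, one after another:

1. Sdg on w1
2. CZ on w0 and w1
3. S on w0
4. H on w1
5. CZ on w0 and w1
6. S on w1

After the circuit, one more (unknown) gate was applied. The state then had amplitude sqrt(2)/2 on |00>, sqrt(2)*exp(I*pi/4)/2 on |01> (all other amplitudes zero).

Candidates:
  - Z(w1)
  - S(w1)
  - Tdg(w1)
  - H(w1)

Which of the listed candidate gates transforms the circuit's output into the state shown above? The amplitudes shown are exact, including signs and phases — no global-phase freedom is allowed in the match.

The unique candidate consistent with the amplitudes is Tdg(w1).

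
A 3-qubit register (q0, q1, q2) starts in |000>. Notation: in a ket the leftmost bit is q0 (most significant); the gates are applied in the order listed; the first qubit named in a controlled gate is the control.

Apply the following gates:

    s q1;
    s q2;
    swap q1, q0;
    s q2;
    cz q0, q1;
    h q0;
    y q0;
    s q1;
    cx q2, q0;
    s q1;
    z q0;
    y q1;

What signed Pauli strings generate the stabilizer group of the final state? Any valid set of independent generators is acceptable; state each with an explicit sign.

The final state is stabilized by the group generated by +XII, -IZI, +IIZ; other independent generating sets are equally valid.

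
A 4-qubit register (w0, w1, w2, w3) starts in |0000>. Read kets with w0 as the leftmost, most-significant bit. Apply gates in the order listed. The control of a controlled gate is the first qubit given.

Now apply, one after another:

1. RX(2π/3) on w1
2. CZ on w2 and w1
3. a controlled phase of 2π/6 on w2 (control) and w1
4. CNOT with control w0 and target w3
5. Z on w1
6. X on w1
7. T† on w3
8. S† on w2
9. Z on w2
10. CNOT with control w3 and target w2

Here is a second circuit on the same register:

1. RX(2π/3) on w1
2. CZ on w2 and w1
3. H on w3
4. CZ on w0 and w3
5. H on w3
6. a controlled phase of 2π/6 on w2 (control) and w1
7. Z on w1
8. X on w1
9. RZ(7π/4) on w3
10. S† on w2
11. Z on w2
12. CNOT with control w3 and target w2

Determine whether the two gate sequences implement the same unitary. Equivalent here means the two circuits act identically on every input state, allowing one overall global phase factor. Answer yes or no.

Yes, they are equivalent — the unitaries differ by at most a global phase.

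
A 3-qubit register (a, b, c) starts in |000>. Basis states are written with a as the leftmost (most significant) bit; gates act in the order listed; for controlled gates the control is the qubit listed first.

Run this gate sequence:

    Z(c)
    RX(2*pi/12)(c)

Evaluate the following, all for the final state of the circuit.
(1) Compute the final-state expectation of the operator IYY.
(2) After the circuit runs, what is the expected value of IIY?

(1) The expectation value of IYY is 0.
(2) The observable IIY averages to -1/2.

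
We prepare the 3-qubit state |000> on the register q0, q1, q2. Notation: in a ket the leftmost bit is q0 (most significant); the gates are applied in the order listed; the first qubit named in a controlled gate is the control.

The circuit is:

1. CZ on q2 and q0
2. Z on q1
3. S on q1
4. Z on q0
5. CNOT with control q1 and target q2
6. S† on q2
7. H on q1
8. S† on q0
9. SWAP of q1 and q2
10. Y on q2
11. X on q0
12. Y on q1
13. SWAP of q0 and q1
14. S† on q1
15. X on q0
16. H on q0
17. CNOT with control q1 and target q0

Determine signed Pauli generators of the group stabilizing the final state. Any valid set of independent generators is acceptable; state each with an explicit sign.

One valid set of independent stabilizer generators is +XII, -IIX, -IZI (any independent generating set of the same group is equally correct).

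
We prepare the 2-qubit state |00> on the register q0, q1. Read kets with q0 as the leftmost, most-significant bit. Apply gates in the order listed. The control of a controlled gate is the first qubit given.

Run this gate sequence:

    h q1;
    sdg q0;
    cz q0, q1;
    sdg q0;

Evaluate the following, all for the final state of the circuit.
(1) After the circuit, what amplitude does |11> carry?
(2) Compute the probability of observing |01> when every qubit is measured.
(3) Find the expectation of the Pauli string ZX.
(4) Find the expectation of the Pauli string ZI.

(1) The amplitude on |11> is 0.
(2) Outcome |01> occurs with probability 1/2.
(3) The observable ZX averages to 1.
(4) In the final state, ZI has expectation 1.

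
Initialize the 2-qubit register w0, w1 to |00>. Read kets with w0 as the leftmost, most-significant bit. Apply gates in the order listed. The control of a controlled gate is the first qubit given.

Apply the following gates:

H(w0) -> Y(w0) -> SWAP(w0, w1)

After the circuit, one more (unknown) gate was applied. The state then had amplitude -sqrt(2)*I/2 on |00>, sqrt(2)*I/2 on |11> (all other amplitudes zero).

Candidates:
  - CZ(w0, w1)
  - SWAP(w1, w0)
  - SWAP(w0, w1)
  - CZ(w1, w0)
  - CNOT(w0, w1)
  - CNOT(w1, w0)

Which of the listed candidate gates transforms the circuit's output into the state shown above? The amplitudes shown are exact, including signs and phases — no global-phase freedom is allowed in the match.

The unique candidate consistent with the amplitudes is CNOT(w1, w0).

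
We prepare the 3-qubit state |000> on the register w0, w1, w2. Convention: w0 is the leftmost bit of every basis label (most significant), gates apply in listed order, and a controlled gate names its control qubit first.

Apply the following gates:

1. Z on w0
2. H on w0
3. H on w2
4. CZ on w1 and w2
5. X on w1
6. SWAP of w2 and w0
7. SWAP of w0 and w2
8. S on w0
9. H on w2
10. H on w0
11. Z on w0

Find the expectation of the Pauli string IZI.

The observable IZI averages to -1.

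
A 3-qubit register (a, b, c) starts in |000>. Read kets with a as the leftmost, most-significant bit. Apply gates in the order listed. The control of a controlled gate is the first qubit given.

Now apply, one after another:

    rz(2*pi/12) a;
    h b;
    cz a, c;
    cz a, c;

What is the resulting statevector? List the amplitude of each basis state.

The final amplitudes are -sqrt(2)*exp(11*I*pi/12)/2 on |000>, -sqrt(2)*exp(11*I*pi/12)/2 on |010>, and 0 on every other basis state.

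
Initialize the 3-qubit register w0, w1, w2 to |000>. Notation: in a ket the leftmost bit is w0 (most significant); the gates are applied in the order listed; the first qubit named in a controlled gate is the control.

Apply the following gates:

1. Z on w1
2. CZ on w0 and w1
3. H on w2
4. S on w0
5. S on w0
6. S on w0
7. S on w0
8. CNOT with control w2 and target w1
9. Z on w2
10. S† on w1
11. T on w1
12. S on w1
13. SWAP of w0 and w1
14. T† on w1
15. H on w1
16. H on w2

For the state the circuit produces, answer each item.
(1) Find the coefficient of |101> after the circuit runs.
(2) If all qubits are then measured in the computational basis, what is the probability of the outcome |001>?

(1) The final state's coefficient on |101> equals sqrt(2)*exp(I*pi/4)/4. Key observation: steps 4-7 multiply out to the identity, so the circuit reduces to the remaining gates.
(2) A full measurement returns |001> with probability 1/8.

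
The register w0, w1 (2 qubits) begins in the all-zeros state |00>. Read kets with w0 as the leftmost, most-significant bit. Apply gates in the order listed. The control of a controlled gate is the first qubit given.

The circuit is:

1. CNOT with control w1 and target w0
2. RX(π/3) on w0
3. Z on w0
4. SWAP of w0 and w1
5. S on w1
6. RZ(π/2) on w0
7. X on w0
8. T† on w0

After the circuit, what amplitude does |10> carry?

The final state's coefficient on |10> equals -sqrt(3)*I/2.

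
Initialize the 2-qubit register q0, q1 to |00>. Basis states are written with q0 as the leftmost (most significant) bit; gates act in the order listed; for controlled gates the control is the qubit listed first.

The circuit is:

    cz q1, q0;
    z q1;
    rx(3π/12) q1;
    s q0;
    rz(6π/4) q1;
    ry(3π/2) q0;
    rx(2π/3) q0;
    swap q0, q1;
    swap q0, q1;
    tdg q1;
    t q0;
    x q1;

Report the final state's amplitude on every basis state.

The resulting statevector has amplitude sqrt(2 - sqrt(2))*(-sqrt(2) - sqrt(6)*I)/8 on |00>, sqrt(sqrt(2) + 2)*(sqrt(2) + sqrt(6)*I)*exp(I*pi/4)/8 on |01>, sqrt(2 - sqrt(2))*(sqrt(2) + sqrt(6)*I)*exp(I*pi/4)/8 on |10>, sqrt(sqrt(2) + 2)*(sqrt(6) - sqrt(2)*I)/8 on |11>.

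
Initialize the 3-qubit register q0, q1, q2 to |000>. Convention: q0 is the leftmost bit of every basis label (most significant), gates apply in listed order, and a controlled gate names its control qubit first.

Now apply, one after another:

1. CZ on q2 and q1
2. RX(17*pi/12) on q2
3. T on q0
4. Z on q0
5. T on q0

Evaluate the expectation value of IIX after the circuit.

In the final state, IIX has expectation 0.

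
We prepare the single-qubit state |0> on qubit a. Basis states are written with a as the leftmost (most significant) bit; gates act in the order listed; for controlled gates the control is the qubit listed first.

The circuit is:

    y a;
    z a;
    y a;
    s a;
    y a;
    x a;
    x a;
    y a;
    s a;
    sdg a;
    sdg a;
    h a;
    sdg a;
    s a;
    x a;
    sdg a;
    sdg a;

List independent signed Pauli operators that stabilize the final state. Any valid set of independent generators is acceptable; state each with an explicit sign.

One valid set of independent stabilizer generators is -X (any independent generating set of the same group is equally correct).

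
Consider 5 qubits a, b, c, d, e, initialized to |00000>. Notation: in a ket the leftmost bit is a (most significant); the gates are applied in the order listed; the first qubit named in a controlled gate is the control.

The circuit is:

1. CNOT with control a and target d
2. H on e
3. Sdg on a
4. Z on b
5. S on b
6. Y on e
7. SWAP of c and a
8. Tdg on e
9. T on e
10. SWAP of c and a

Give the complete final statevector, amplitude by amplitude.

The final amplitudes are -sqrt(2)*I/2 on |00000>, sqrt(2)*I/2 on |00001>, and 0 on every other basis state. Key observation: the block from step 7 through step 10 cancels to the identity and can be dropped.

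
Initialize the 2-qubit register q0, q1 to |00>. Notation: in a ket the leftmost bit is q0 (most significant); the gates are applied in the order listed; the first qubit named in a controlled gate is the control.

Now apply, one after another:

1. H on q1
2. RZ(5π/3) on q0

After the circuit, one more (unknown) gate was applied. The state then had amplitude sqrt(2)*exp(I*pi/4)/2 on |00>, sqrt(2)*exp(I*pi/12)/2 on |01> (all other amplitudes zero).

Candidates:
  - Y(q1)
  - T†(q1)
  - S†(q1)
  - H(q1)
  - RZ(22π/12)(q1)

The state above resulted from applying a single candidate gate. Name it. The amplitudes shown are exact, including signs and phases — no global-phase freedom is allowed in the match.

The applied gate was RZ(22π/12)(q1).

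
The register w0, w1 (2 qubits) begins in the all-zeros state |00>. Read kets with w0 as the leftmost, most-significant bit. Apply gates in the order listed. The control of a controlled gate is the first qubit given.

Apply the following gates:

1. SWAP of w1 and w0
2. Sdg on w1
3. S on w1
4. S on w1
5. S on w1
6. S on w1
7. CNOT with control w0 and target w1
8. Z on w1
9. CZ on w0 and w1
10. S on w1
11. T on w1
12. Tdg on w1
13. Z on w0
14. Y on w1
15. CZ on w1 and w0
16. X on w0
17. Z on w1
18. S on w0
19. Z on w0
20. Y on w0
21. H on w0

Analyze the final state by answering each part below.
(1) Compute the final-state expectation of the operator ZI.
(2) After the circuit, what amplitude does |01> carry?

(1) In the final state, ZI has expectation 0. Key observation: steps 3-6 multiply out to the identity, so the circuit reduces to the remaining gates.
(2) |01> carries amplitude sqrt(2)*I/2 in the final state.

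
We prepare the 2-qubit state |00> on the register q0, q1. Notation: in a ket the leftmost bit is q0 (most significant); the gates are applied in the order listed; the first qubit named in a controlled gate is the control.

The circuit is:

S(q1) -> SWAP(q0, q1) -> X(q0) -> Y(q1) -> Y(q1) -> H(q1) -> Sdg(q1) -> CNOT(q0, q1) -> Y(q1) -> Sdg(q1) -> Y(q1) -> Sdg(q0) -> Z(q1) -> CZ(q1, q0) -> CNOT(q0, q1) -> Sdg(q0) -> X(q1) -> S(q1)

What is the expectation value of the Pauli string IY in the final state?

The observable IY averages to -1.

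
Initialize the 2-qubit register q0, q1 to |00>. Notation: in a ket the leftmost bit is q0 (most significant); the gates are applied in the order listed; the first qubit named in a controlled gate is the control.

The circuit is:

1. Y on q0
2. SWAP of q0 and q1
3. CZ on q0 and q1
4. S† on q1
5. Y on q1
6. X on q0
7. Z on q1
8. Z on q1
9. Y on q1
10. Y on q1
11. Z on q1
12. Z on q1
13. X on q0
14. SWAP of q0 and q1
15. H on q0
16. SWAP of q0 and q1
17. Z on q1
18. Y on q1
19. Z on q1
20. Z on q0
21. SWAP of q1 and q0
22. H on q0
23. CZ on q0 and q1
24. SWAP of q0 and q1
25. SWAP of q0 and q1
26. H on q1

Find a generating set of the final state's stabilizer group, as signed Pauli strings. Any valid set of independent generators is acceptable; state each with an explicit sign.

The final state is stabilized by the group generated by +IX, -ZI; other independent generating sets are equally valid. Key observation: gates 6-13 undo each other exactly, leaving only the rest of the circuit to track.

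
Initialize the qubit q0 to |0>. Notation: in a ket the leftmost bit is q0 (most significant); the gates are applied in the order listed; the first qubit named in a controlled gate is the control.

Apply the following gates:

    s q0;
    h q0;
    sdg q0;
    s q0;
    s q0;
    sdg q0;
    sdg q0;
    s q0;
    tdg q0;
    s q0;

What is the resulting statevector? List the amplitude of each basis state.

The resulting statevector has amplitude sqrt(2)/2 on |0>, sqrt(2)*exp(I*pi/4)/2 on |1>. Key observation: gates 3-8 undo each other exactly, leaving only the rest of the circuit to track.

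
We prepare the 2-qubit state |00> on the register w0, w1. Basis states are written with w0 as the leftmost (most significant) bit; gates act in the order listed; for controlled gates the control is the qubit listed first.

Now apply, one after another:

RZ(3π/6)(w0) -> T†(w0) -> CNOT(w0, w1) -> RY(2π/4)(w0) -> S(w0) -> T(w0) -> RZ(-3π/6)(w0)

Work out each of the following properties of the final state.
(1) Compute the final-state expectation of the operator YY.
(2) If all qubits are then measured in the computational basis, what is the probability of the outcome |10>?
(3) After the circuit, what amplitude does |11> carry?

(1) The expectation value of YY is 0.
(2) A full measurement returns |10> with probability 1/2.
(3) The amplitude on |11> is 0.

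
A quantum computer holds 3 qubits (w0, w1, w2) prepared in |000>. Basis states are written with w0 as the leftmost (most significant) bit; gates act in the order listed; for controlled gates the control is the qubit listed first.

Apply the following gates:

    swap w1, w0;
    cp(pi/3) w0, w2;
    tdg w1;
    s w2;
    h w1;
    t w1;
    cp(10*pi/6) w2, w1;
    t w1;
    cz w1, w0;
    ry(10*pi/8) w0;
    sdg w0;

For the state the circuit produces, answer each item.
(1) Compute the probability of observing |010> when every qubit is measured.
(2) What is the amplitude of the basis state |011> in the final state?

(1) Outcome |010> occurs with probability 1/4 - sqrt(2)/8.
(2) |011> carries amplitude 0 in the final state.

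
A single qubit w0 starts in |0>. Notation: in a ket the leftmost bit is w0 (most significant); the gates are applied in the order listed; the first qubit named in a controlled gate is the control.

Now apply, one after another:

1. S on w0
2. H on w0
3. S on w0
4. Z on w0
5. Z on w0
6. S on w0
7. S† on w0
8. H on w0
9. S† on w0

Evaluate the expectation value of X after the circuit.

The expectation value of X is -1.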